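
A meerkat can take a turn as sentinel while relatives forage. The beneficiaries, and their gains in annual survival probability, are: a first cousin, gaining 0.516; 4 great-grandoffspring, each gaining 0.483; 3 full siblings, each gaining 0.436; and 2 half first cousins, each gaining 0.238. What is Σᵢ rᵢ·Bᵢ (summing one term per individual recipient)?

r to a first cousin = 0.125 (first cousins share one grandparent pair — two paths of length 4: r = 2·(1/2)^4 = 1/8).
r to a great-grandoffspring = 1/8 (three parent–offspring links: r = (1/2)^3 = 1/8).
r to a full sibling = 0.5 (full sibs share both parents — two paths of length 2: r = 2·(1/2)^2 = 1/2).
r to a half first cousin = 1/16 (half first cousins share one grandparent — one path of length 4: r = (1/2)^4 = 1/16).
Summing one r·B term per recipient: 1·0.125·0.516 + 4·0.125·0.483 + 3·0.5·0.436 + 2·0.0625·0.238 = 0.98975.

0.98975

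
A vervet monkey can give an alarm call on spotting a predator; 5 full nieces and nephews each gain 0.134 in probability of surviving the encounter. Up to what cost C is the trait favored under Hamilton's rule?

0.1675

r to a full niece or nephew = 0.25 (full aunt/uncle↔niece/nephew: two paths of length 3 through the shared grandparent pair: r = 2·(1/2)^3 = 1/4).
Hamilton's rule: n·r·B > C, so the trait is favored while C < n·r·B = 5·0.25·0.134 = 0.1675.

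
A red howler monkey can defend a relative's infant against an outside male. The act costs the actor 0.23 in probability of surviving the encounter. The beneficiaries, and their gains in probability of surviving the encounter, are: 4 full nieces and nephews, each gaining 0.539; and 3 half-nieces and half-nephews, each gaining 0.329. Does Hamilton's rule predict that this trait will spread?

Yes

Hamilton's rule: the trait is favored when the sum of r·B over every recipient exceeds the actor's cost C.
r to a full niece or nephew = 1/4 (full aunt/uncle↔niece/nephew: two paths of length 3 through the shared grandparent pair: r = 2·(1/2)^3 = 1/4).
r to a half-niece or half-nephew = 0.125 (half-aunt/uncle↔niece/nephew: one path of length 3: r = (1/2)^3 = 1/8).
Summing one r·B term per recipient: 4·0.25·0.539 + 3·0.125·0.329 = 0.662375.
0.662375 > 0.23: the indirect benefit exceeds the cost.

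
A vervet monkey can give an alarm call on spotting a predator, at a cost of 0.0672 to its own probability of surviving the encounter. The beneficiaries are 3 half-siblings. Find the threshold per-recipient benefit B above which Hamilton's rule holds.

0.0896

r to a half-sibling = 0.25 (half-sibs share one parent — one path of length 2: r = (1/2)^2 = 1/4).
Hamilton's rule with n recipients of equal r: n·r·B > C, so B > C/(n·r) = 0.0672/(3·0.25) = 0.0896.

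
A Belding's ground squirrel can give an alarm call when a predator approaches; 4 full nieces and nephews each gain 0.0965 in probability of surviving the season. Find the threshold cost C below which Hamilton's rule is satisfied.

0.0965

r to a full niece or nephew = 1/4 (full aunt/uncle↔niece/nephew: two paths of length 3 through the shared grandparent pair: r = 2·(1/2)^3 = 1/4).
Hamilton's rule: n·r·B > C, so the trait is favored while C < n·r·B = 4·0.25·0.0965 = 0.0965.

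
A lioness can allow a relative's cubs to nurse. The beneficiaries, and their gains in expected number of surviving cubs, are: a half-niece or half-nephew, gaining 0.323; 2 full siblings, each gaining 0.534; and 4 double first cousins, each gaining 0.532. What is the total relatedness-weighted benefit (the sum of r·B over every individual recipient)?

1.106375

r to a half-niece or half-nephew = 0.125 (half-aunt/uncle↔niece/nephew: one path of length 3: r = (1/2)^3 = 1/8).
r to a full sibling = 1/2 (full sibs share both parents — two paths of length 2: r = 2·(1/2)^2 = 1/2).
r to a double first cousin = 0.25 (double first cousins share both grandparent pairs — four paths of length 4: r = 4·(1/2)^4 = 1/4).
Summing one r·B term per recipient: 1·0.125·0.323 + 2·0.5·0.534 + 4·0.25·0.532 = 1.106375.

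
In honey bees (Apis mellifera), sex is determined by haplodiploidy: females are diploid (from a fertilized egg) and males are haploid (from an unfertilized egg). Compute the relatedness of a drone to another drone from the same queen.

0.5

Haploid brothers each carry a random half of the queen's diploid genome, so on average they share half: r = 1/2.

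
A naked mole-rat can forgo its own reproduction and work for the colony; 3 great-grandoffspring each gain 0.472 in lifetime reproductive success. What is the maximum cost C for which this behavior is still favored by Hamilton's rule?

0.177

r to a great-grandoffspring = 0.125 (three parent–offspring links: r = (1/2)^3 = 1/8).
Hamilton's rule: n·r·B > C, so the trait is favored while C < n·r·B = 3·0.125·0.472 = 0.177.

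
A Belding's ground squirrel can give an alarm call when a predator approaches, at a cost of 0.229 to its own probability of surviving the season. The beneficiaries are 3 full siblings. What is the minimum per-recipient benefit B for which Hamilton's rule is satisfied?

r to a full sibling = 1/2 (full sibs share both parents — two paths of length 2: r = 2·(1/2)^2 = 1/2).
Hamilton's rule with n recipients of equal r: n·r·B > C, so B > C/(n·r) = 0.229/(3·0.5) = 0.1527.

0.1527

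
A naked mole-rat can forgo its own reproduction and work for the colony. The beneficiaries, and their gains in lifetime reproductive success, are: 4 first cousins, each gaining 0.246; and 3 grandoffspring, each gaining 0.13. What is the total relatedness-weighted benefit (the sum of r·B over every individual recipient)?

r to a first cousin = 1/8 (first cousins share one grandparent pair — two paths of length 4: r = 2·(1/2)^4 = 1/8).
r to a grandoffspring = 1/4 (two parent–offspring links: r = (1/2)^2 = 1/4).
Summing one r·B term per recipient: 4·0.125·0.246 + 3·0.25·0.13 = 0.2205.

0.2205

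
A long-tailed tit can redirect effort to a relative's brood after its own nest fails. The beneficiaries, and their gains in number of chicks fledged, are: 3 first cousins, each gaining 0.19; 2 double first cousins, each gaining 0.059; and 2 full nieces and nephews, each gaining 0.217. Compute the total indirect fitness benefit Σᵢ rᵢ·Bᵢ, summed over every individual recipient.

0.20925

r to a first cousin = 1/8 (first cousins share one grandparent pair — two paths of length 4: r = 2·(1/2)^4 = 1/8).
r to a double first cousin = 0.25 (double first cousins share both grandparent pairs — four paths of length 4: r = 4·(1/2)^4 = 1/4).
r to a full niece or nephew = 0.25 (full aunt/uncle↔niece/nephew: two paths of length 3 through the shared grandparent pair: r = 2·(1/2)^3 = 1/4).
Summing one r·B term per recipient: 3·0.125·0.19 + 2·0.25·0.059 + 2·0.25·0.217 = 0.20925.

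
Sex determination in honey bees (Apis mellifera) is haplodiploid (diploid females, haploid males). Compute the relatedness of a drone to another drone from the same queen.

0.5

Haploid brothers each carry a random half of the queen's diploid genome, so on average they share half: r = 1/2.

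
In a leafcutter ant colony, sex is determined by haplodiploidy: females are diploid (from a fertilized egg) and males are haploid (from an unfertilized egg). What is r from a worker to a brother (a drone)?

Her haploid brother carries none of their father's genes and a random half of their mother's genome; that half matches the maternal half of her own genome with probability 1/2: r = 1/2 · 1/2 = 1/4.

0.25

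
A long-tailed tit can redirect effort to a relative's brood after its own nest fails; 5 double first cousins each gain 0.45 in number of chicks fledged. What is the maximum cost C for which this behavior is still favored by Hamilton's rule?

r to a double first cousin = 1/4 (double first cousins share both grandparent pairs — four paths of length 4: r = 4·(1/2)^4 = 1/4).
Hamilton's rule: n·r·B > C, so the trait is favored while C < n·r·B = 5·0.25·0.45 = 0.5625.

0.5625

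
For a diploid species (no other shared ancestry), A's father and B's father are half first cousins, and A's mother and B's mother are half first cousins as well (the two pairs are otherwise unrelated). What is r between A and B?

With two independent routes of shared ancestry, r is the sum of the two contributions.
A and B are related in two ways: half second cousins through their fathers (r = 1/64) and half second cousins through their mothers (r = 1/64).
r = 1/64 + 1/64 = 1/32 = 0.03125.

0.03125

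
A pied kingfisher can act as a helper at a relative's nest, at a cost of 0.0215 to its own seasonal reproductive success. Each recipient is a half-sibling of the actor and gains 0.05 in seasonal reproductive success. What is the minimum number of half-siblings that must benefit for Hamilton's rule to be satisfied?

r to a half-sibling = 0.25 (half-sibs share one parent — one path of length 2: r = (1/2)^2 = 1/4).
Hamilton's rule: n·r·B > C  ⇒  n > C/(r·B) = 0.0215/(0.25·0.05) = 1.72.
The smallest integer exceeding 1.72 is 2.

2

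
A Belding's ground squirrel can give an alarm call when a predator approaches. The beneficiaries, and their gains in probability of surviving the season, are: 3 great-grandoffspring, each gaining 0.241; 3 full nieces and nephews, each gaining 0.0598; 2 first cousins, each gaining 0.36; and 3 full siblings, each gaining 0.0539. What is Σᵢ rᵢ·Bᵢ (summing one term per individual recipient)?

r to a great-grandoffspring = 0.125 (three parent–offspring links: r = (1/2)^3 = 1/8).
r to a full niece or nephew = 1/4 (full aunt/uncle↔niece/nephew: two paths of length 3 through the shared grandparent pair: r = 2·(1/2)^3 = 1/4).
r to a first cousin = 1/8 (first cousins share one grandparent pair — two paths of length 4: r = 2·(1/2)^4 = 1/8).
r to a full sibling = 0.5 (full sibs share both parents — two paths of length 2: r = 2·(1/2)^2 = 1/2).
Summing one r·B term per recipient: 3·0.125·0.241 + 3·0.25·0.0598 + 2·0.125·0.36 + 3·0.5·0.0539 = 0.306075.

0.306075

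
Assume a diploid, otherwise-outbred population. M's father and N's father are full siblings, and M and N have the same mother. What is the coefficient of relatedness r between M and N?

Independent pedigree routes through distinct common ancestors add.
M and N are related in two ways: first cousins through their fathers (r = 1/8) and half-sibs through their shared mother (r = 1/4).
r = 1/8 + 1/4 = 0.375.

0.375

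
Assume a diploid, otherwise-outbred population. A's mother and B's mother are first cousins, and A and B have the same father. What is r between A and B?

0.28125

Relatedness sums over independent paths through distinct common ancestors.
A and B are related in two ways: second cousins through their mothers (r = 1/32) and half-sibs through their shared father (r = 1/4).
r = 1/32 + 1/4 = 9/32 = 0.28125.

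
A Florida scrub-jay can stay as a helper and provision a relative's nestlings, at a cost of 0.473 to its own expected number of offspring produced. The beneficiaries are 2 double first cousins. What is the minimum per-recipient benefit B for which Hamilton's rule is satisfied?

r to a double first cousin = 1/4 (double first cousins share both grandparent pairs — four paths of length 4: r = 4·(1/2)^4 = 1/4).
Hamilton's rule with n recipients of equal r: n·r·B > C, so B > C/(n·r) = 0.473/(2·0.25) = 0.946.

0.946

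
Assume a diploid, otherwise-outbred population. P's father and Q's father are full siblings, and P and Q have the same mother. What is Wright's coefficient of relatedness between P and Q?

Relatedness sums over independent paths through distinct common ancestors.
P and Q are related in two ways: first cousins through their fathers (r = 1/8) and half-sibs through their shared mother (r = 1/4).
r = 1/8 + 1/4 = 0.375.

0.375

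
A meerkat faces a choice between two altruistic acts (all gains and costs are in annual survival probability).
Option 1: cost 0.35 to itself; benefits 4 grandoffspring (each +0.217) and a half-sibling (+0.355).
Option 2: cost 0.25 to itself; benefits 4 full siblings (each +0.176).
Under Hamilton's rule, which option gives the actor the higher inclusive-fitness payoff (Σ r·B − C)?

Option 1: r to a grandoffspring = 0.25.
Option 1: r to a half-sibling = 0.25.
Option 1: Σ r·B − C = (4·0.25·0.217 + 1·0.25·0.355) − 0.35 = -0.04425.
Option 2: r to a full sibling = 0.5.
Option 2: Σ r·B − C = (4·0.5·0.176) − 0.25 = 0.102.
Option 2 has the higher net inclusive-fitness payoff.

Option 2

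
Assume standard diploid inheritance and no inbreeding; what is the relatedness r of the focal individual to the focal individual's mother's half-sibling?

Each parent–offspring link contributes a factor of 1/2, and independent paths through distinct common ancestors add.
Half-aunt/uncle↔niece/nephew: one path of length 3: r = (1/2)^3 = 1/8.

0.125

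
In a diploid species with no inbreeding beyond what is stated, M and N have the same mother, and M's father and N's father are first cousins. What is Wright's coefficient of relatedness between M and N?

0.28125

Relatedness sums over independent paths through distinct common ancestors.
M and N are related in two ways: half-sibs through their shared mother (r = 1/4) and second cousins through their fathers (r = 1/32).
r = 1/4 + 1/32 = 0.28125.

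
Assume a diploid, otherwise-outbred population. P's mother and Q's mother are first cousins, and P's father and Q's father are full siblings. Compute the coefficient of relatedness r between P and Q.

0.15625

With two independent routes of shared ancestry, r is the sum of the two contributions.
P and Q are related in two ways: second cousins through their mothers (r = 1/32) and first cousins through their fathers (r = 1/8).
r = 1/32 + 1/8 = 5/32 = 0.15625.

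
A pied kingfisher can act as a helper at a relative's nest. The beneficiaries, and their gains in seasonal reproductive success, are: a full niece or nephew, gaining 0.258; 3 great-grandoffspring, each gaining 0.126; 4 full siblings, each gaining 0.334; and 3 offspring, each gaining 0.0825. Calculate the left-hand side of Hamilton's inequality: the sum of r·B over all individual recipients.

0.9035

r to a full niece or nephew = 1/4 (full aunt/uncle↔niece/nephew: two paths of length 3 through the shared grandparent pair: r = 2·(1/2)^3 = 1/4).
r to a great-grandoffspring = 0.125 (three parent–offspring links: r = (1/2)^3 = 1/8).
r to a full sibling = 0.5 (full sibs share both parents — two paths of length 2: r = 2·(1/2)^2 = 1/2).
r to an offspring = 0.5 (one parent–offspring link: r = (1/2)^1 = 1/2).
Summing one r·B term per recipient: 1·0.25·0.258 + 3·0.125·0.126 + 4·0.5·0.334 + 3·0.5·0.0825 = 0.9035.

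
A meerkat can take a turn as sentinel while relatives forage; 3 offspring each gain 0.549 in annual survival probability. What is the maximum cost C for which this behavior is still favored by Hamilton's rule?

r to an offspring = 0.5 (one parent–offspring link: r = (1/2)^1 = 1/2).
Hamilton's rule: n·r·B > C, so the trait is favored while C < n·r·B = 3·0.5·0.549 = 0.8235.

0.8235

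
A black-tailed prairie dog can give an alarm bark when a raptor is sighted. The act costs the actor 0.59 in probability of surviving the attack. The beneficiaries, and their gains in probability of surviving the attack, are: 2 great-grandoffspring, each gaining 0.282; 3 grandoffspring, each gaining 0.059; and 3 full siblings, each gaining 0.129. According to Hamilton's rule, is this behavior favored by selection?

Hamilton's rule: the trait is favored when the sum of r·B over every recipient exceeds the actor's cost C.
r to a great-grandoffspring = 1/8 (three parent–offspring links: r = (1/2)^3 = 1/8).
r to a grandoffspring = 0.25 (two parent–offspring links: r = (1/2)^2 = 1/4).
r to a full sibling = 1/2 (full sibs share both parents — two paths of length 2: r = 2·(1/2)^2 = 1/2).
Summing one r·B term per recipient: 2·0.125·0.282 + 3·0.25·0.059 + 3·0.5·0.129 = 0.30825.
0.30825 < 0.59: the indirect benefit is less than the cost.

No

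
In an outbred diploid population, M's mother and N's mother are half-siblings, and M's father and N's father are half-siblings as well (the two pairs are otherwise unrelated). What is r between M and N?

0.125

Relatedness sums over independent paths through distinct common ancestors.
M and N are related in two ways: half first cousins through their mothers (r = 1/16) and half first cousins through their fathers (r = 1/16).
r = 1/16 + 1/16 = 1/8 = 0.125.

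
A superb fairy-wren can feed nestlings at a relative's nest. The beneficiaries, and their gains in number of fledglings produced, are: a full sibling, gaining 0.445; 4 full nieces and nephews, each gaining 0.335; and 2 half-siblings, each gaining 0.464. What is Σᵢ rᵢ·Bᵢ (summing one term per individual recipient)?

0.7895

r to a full sibling = 0.5 (full sibs share both parents — two paths of length 2: r = 2·(1/2)^2 = 1/2).
r to a full niece or nephew = 1/4 (full aunt/uncle↔niece/nephew: two paths of length 3 through the shared grandparent pair: r = 2·(1/2)^3 = 1/4).
r to a half-sibling = 1/4 (half-sibs share one parent — one path of length 2: r = (1/2)^2 = 1/4).
Summing one r·B term per recipient: 1·0.5·0.445 + 4·0.25·0.335 + 2·0.25·0.464 = 0.7895.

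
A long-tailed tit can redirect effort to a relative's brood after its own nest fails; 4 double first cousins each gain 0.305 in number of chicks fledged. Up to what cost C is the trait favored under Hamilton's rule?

0.305

r to a double first cousin = 0.25 (double first cousins share both grandparent pairs — four paths of length 4: r = 4·(1/2)^4 = 1/4).
Hamilton's rule: n·r·B > C, so the trait is favored while C < n·r·B = 4·0.25·0.305 = 0.305.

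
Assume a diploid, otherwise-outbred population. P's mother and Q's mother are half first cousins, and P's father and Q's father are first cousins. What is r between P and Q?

0.046875

With two independent routes of shared ancestry, r is the sum of the two contributions.
P and Q are related in two ways: half second cousins through their mothers (r = 1/64) and second cousins through their fathers (r = 1/32).
r = 1/64 + 1/32 = 3/64 = 0.046875.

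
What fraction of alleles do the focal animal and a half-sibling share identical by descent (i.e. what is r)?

Each parent–offspring link contributes a factor of 1/2, and independent paths through distinct common ancestors add.
Half-sibs share one parent — one path of length 2: r = (1/2)^2 = 1/4.

0.25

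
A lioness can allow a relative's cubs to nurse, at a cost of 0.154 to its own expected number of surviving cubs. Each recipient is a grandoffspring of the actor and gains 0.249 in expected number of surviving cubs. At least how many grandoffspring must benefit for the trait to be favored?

3

r to a grandoffspring = 0.25 (two parent–offspring links: r = (1/2)^2 = 1/4).
Hamilton's rule: n·r·B > C  ⇒  n > C/(r·B) = 0.154/(0.25·0.249) = 2.474.
The smallest integer exceeding 2.474 is 3.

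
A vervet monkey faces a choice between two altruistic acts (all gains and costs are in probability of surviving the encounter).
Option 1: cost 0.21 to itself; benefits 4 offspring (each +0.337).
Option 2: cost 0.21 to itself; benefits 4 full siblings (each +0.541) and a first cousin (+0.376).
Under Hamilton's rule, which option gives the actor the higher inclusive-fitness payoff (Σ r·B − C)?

Option 1: r to an offspring = 0.5.
Option 1: Σ r·B − C = (4·0.5·0.337) − 0.21 = 0.464.
Option 2: r to a full sibling = 0.5.
Option 2: r to a first cousin = 0.125.
Option 2: Σ r·B − C = (4·0.5·0.541 + 1·0.125·0.376) − 0.21 = 0.919.
Option 2 has the higher net inclusive-fitness payoff.

Option 2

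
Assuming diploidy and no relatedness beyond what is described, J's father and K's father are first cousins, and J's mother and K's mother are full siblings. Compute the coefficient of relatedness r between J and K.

Wright's path rule: contributions from independent ancestry routes add.
J and K are related in two ways: second cousins through their fathers (r = 1/32) and first cousins through their mothers (r = 1/8).
r = 1/32 + 1/8 = 0.15625.

0.15625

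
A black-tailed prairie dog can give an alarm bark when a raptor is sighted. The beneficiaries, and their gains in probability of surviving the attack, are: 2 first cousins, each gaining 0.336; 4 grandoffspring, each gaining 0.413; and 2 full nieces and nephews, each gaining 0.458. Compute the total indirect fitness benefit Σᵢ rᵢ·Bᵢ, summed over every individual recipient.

0.726

r to a first cousin = 1/8 (first cousins share one grandparent pair — two paths of length 4: r = 2·(1/2)^4 = 1/8).
r to a grandoffspring = 0.25 (two parent–offspring links: r = (1/2)^2 = 1/4).
r to a full niece or nephew = 0.25 (full aunt/uncle↔niece/nephew: two paths of length 3 through the shared grandparent pair: r = 2·(1/2)^3 = 1/4).
Summing one r·B term per recipient: 2·0.125·0.336 + 4·0.25·0.413 + 2·0.25·0.458 = 0.726.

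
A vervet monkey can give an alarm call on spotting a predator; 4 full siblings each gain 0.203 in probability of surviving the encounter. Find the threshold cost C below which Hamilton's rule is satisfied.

r to a full sibling = 1/2 (full sibs share both parents — two paths of length 2: r = 2·(1/2)^2 = 1/2).
Hamilton's rule: n·r·B > C, so the trait is favored while C < n·r·B = 4·0.5·0.203 = 0.406.

0.406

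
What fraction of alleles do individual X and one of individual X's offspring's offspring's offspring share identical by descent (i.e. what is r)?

0.125

Each parent–offspring link contributes a factor of 1/2, and independent paths through distinct common ancestors add.
Three parent–offspring links: r = (1/2)^3 = 1/8.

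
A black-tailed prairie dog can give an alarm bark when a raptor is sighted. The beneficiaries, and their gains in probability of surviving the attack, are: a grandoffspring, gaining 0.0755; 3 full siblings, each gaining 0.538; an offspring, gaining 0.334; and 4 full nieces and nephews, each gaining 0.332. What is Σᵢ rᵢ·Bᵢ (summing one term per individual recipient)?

r to a grandoffspring = 0.25 (two parent–offspring links: r = (1/2)^2 = 1/4).
r to a full sibling = 0.5 (full sibs share both parents — two paths of length 2: r = 2·(1/2)^2 = 1/2).
r to an offspring = 0.5 (one parent–offspring link: r = (1/2)^1 = 1/2).
r to a full niece or nephew = 1/4 (full aunt/uncle↔niece/nephew: two paths of length 3 through the shared grandparent pair: r = 2·(1/2)^3 = 1/4).
Summing one r·B term per recipient: 1·0.25·0.0755 + 3·0.5·0.538 + 1·0.5·0.334 + 4·0.25·0.332 = 1.324875.

1.324875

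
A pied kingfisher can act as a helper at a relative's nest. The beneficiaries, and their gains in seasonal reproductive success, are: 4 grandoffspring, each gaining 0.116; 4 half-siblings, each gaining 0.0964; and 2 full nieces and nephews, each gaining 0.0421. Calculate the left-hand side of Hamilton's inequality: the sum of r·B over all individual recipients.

r to a grandoffspring = 1/4 (two parent–offspring links: r = (1/2)^2 = 1/4).
r to a half-sibling = 0.25 (half-sibs share one parent — one path of length 2: r = (1/2)^2 = 1/4).
r to a full niece or nephew = 0.25 (full aunt/uncle↔niece/nephew: two paths of length 3 through the shared grandparent pair: r = 2·(1/2)^3 = 1/4).
Summing one r·B term per recipient: 4·0.25·0.116 + 4·0.25·0.0964 + 2·0.25·0.0421 = 0.23345.

0.23345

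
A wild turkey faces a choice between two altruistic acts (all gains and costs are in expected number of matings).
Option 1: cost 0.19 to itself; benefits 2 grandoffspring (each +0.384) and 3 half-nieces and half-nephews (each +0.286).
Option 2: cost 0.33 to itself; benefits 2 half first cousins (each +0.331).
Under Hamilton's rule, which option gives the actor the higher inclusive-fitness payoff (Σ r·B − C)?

Option 1

Option 1: r to a grandoffspring = 0.25.
Option 1: r to a half-niece or half-nephew = 0.125.
Option 1: Σ r·B − C = (2·0.25·0.384 + 3·0.125·0.286) − 0.19 = 0.10925.
Option 2: r to a half first cousin = 0.0625.
Option 2: Σ r·B − C = (2·0.0625·0.331) − 0.33 = -0.288625.
Option 1 has the higher net inclusive-fitness payoff.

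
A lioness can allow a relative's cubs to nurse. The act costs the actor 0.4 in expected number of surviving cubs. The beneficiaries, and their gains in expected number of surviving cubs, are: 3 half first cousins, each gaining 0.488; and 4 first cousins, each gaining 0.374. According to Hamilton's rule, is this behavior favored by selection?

No

Hamilton's rule: the trait is favored when the sum of r·B over every recipient exceeds the actor's cost C.
r to a half first cousin = 1/16 (half first cousins share one grandparent — one path of length 4: r = (1/2)^4 = 1/16).
r to a first cousin = 1/8 (first cousins share one grandparent pair — two paths of length 4: r = 2·(1/2)^4 = 1/8).
Summing one r·B term per recipient: 3·0.0625·0.488 + 4·0.125·0.374 = 0.2785.
0.2785 < 0.4: the indirect benefit is less than the cost.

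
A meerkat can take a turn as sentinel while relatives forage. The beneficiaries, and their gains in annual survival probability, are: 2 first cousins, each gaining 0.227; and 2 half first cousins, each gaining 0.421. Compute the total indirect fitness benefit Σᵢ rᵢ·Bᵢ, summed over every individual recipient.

0.109375

r to a first cousin = 1/8 (first cousins share one grandparent pair — two paths of length 4: r = 2·(1/2)^4 = 1/8).
r to a half first cousin = 1/16 (half first cousins share one grandparent — one path of length 4: r = (1/2)^4 = 1/16).
Summing one r·B term per recipient: 2·0.125·0.227 + 2·0.0625·0.421 = 0.109375.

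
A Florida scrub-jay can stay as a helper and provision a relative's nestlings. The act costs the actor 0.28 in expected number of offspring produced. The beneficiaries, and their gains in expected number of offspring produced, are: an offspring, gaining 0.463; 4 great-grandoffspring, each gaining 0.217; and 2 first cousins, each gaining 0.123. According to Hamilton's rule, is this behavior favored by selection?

Yes

Hamilton's rule: the trait is favored when the sum of r·B over every recipient exceeds the actor's cost C.
r to an offspring = 1/2 (one parent–offspring link: r = (1/2)^1 = 1/2).
r to a great-grandoffspring = 0.125 (three parent–offspring links: r = (1/2)^3 = 1/8).
r to a first cousin = 0.125 (first cousins share one grandparent pair — two paths of length 4: r = 2·(1/2)^4 = 1/8).
Summing one r·B term per recipient: 1·0.5·0.463 + 4·0.125·0.217 + 2·0.125·0.123 = 0.37075.
0.37075 > 0.28: the indirect benefit exceeds the cost.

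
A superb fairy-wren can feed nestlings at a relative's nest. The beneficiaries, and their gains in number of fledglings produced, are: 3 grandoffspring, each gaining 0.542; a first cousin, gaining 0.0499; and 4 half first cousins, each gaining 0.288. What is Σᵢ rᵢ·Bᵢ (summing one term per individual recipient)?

0.4847375

r to a grandoffspring = 1/4 (two parent–offspring links: r = (1/2)^2 = 1/4).
r to a first cousin = 0.125 (first cousins share one grandparent pair — two paths of length 4: r = 2·(1/2)^4 = 1/8).
r to a half first cousin = 1/16 (half first cousins share one grandparent — one path of length 4: r = (1/2)^4 = 1/16).
Summing one r·B term per recipient: 3·0.25·0.542 + 1·0.125·0.0499 + 4·0.0625·0.288 = 0.4847375.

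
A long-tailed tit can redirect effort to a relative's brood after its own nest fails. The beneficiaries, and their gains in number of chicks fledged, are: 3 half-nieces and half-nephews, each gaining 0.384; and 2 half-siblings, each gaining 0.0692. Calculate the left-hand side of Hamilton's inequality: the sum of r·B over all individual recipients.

0.1786

r to a half-niece or half-nephew = 0.125 (half-aunt/uncle↔niece/nephew: one path of length 3: r = (1/2)^3 = 1/8).
r to a half-sibling = 0.25 (half-sibs share one parent — one path of length 2: r = (1/2)^2 = 1/4).
Summing one r·B term per recipient: 3·0.125·0.384 + 2·0.25·0.0692 = 0.1786.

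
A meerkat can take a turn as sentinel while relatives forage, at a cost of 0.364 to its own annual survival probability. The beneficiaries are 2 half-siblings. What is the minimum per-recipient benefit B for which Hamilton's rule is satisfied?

r to a half-sibling = 0.25 (half-sibs share one parent — one path of length 2: r = (1/2)^2 = 1/4).
Hamilton's rule with n recipients of equal r: n·r·B > C, so B > C/(n·r) = 0.364/(2·0.25) = 0.728.

0.728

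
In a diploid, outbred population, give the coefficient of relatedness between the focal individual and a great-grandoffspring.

0.125

Three parent–offspring links: r = (1/2)^3 = 1/8.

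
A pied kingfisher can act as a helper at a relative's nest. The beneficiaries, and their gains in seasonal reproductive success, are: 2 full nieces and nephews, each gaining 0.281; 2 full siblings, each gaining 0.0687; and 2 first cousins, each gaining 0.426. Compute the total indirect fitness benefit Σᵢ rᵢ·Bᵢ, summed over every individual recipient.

r to a full niece or nephew = 0.25 (full aunt/uncle↔niece/nephew: two paths of length 3 through the shared grandparent pair: r = 2·(1/2)^3 = 1/4).
r to a full sibling = 1/2 (full sibs share both parents — two paths of length 2: r = 2·(1/2)^2 = 1/2).
r to a first cousin = 1/8 (first cousins share one grandparent pair — two paths of length 4: r = 2·(1/2)^4 = 1/8).
Summing one r·B term per recipient: 2·0.25·0.281 + 2·0.5·0.0687 + 2·0.125·0.426 = 0.3157.

0.3157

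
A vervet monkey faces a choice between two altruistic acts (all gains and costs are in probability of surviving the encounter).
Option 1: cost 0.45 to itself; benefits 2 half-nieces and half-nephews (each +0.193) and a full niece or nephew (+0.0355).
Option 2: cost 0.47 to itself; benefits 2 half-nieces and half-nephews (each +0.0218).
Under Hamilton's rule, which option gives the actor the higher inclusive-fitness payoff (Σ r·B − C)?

Option 1

Option 1: r to a half-niece or half-nephew = 0.125.
Option 1: r to a full niece or nephew = 0.25.
Option 1: Σ r·B − C = (2·0.125·0.193 + 1·0.25·0.0355) − 0.45 = -0.392875.
Option 2: r to a half-niece or half-nephew = 0.125.
Option 2: Σ r·B − C = (2·0.125·0.0218) − 0.47 = -0.46455.
Option 1 has the higher net inclusive-fitness payoff.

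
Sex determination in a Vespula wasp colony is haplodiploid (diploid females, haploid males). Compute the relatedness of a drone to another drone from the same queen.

0.5

Haploid brothers each carry a random half of the queen's diploid genome, so on average they share half: r = 1/2.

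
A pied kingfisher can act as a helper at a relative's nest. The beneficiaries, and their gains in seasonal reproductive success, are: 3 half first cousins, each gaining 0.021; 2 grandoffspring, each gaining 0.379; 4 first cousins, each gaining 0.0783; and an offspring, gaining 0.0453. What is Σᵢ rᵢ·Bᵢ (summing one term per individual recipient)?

0.2552375

r to a half first cousin = 1/16 (half first cousins share one grandparent — one path of length 4: r = (1/2)^4 = 1/16).
r to a grandoffspring = 0.25 (two parent–offspring links: r = (1/2)^2 = 1/4).
r to a first cousin = 1/8 (first cousins share one grandparent pair — two paths of length 4: r = 2·(1/2)^4 = 1/8).
r to an offspring = 1/2 (one parent–offspring link: r = (1/2)^1 = 1/2).
Summing one r·B term per recipient: 3·0.0625·0.021 + 2·0.25·0.379 + 4·0.125·0.0783 + 1·0.5·0.0453 = 0.2552375.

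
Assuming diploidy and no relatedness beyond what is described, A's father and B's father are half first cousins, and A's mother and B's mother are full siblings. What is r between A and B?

0.140625

Relatedness sums over independent paths through distinct common ancestors.
A and B are related in two ways: half second cousins through their fathers (r = 1/64) and first cousins through their mothers (r = 1/8).
r = 1/64 + 1/8 = 9/64 = 0.140625.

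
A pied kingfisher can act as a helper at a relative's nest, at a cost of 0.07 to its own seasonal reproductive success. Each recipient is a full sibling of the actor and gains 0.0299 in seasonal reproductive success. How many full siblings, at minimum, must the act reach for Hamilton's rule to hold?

5

r to a full sibling = 0.5 (full sibs share both parents — two paths of length 2: r = 2·(1/2)^2 = 1/2).
Hamilton's rule: n·r·B > C  ⇒  n > C/(r·B) = 0.07/(0.5·0.0299) = 4.682.
The smallest integer exceeding 4.682 is 5.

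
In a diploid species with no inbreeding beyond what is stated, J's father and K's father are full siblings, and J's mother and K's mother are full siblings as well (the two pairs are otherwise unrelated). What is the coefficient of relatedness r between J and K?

0.25

Relatedness sums over independent paths through distinct common ancestors.
J and K are related in two ways: first cousins through their fathers (r = 1/8) and first cousins through their mothers (r = 1/8) — i.e. double first cousins.
r = 1/8 + 1/8 = 1/4 = 0.25.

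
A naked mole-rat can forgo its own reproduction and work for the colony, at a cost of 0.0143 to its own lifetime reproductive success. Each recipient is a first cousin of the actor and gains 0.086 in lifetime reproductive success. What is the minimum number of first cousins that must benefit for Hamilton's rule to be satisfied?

2

r to a first cousin = 0.125 (first cousins share one grandparent pair — two paths of length 4: r = 2·(1/2)^4 = 1/8).
Hamilton's rule: n·r·B > C  ⇒  n > C/(r·B) = 0.0143/(0.125·0.086) = 1.33.
The smallest integer exceeding 1.33 is 2.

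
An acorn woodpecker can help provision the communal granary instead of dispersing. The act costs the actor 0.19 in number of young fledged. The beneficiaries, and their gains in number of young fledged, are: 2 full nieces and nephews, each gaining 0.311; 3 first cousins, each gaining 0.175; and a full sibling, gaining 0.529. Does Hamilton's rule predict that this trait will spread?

Yes

Hamilton's rule: the trait is favored when the sum of r·B over every recipient exceeds the actor's cost C.
r to a full niece or nephew = 0.25 (full aunt/uncle↔niece/nephew: two paths of length 3 through the shared grandparent pair: r = 2·(1/2)^3 = 1/4).
r to a first cousin = 1/8 (first cousins share one grandparent pair — two paths of length 4: r = 2·(1/2)^4 = 1/8).
r to a full sibling = 0.5 (full sibs share both parents — two paths of length 2: r = 2·(1/2)^2 = 1/2).
Summing one r·B term per recipient: 2·0.25·0.311 + 3·0.125·0.175 + 1·0.5·0.529 = 0.485625.
0.485625 > 0.19: the indirect benefit exceeds the cost.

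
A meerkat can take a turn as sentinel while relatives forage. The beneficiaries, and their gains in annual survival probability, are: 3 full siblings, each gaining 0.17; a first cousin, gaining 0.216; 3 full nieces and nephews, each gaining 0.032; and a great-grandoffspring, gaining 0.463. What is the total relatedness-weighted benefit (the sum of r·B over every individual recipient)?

r to a full sibling = 1/2 (full sibs share both parents — two paths of length 2: r = 2·(1/2)^2 = 1/2).
r to a first cousin = 0.125 (first cousins share one grandparent pair — two paths of length 4: r = 2·(1/2)^4 = 1/8).
r to a full niece or nephew = 0.25 (full aunt/uncle↔niece/nephew: two paths of length 3 through the shared grandparent pair: r = 2·(1/2)^3 = 1/4).
r to a great-grandoffspring = 1/8 (three parent–offspring links: r = (1/2)^3 = 1/8).
Summing one r·B term per recipient: 3·0.5·0.17 + 1·0.125·0.216 + 3·0.25·0.032 + 1·0.125·0.463 = 0.363875.

0.363875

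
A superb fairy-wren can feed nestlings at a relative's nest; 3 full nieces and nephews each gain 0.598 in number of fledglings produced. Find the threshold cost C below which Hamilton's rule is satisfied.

0.4485

r to a full niece or nephew = 1/4 (full aunt/uncle↔niece/nephew: two paths of length 3 through the shared grandparent pair: r = 2·(1/2)^3 = 1/4).
Hamilton's rule: n·r·B > C, so the trait is favored while C < n·r·B = 3·0.25·0.598 = 0.4485.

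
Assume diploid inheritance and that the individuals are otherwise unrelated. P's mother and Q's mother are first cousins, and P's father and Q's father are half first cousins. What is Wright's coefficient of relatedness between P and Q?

0.046875

With two independent routes of shared ancestry, r is the sum of the two contributions.
P and Q are related in two ways: second cousins through their mothers (r = 1/32) and half second cousins through their fathers (r = 1/64).
r = 1/32 + 1/64 = 3/64 = 0.046875.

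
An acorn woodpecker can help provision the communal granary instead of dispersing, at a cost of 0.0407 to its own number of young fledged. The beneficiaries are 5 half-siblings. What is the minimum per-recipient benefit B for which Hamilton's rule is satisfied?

0.0326

r to a half-sibling = 0.25 (half-sibs share one parent — one path of length 2: r = (1/2)^2 = 1/4).
Hamilton's rule with n recipients of equal r: n·r·B > C, so B > C/(n·r) = 0.0407/(5·0.25) = 0.0326.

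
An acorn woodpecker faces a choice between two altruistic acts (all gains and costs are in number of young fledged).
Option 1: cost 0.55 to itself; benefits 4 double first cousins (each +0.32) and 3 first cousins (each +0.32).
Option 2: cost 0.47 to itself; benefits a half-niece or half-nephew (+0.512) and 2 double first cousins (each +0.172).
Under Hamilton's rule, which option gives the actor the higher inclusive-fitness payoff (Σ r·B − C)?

Option 1

Option 1: r to a double first cousin = 0.25.
Option 1: r to a first cousin = 0.125.
Option 1: Σ r·B − C = (4·0.25·0.32 + 3·0.125·0.32) − 0.55 = -0.11.
Option 2: r to a half-niece or half-nephew = 0.125.
Option 2: r to a double first cousin = 0.25.
Option 2: Σ r·B − C = (1·0.125·0.512 + 2·0.25·0.172) − 0.47 = -0.32.
Option 1 has the higher net inclusive-fitness payoff.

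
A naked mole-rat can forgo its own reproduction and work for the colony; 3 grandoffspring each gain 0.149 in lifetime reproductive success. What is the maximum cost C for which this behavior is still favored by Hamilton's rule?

0.11175

r to a grandoffspring = 1/4 (two parent–offspring links: r = (1/2)^2 = 1/4).
Hamilton's rule: n·r·B > C, so the trait is favored while C < n·r·B = 3·0.25·0.149 = 0.11175.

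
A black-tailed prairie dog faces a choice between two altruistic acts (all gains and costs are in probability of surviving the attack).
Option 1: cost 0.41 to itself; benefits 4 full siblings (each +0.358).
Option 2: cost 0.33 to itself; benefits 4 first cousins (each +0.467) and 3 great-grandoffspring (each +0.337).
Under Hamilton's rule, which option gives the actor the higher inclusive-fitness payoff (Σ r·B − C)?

Option 1

Option 1: r to a full sibling = 0.5.
Option 1: Σ r·B − C = (4·0.5·0.358) − 0.41 = 0.306.
Option 2: r to a first cousin = 0.125.
Option 2: r to a great-grandoffspring = 0.125.
Option 2: Σ r·B − C = (4·0.125·0.467 + 3·0.125·0.337) − 0.33 = 0.029875.
Option 1 has the higher net inclusive-fitness payoff.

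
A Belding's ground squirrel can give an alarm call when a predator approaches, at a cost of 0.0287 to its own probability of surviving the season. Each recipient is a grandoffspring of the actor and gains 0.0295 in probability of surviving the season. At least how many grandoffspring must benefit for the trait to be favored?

4

r to a grandoffspring = 0.25 (two parent–offspring links: r = (1/2)^2 = 1/4).
Hamilton's rule: n·r·B > C  ⇒  n > C/(r·B) = 0.0287/(0.25·0.0295) = 3.892.
The smallest integer exceeding 3.892 is 4.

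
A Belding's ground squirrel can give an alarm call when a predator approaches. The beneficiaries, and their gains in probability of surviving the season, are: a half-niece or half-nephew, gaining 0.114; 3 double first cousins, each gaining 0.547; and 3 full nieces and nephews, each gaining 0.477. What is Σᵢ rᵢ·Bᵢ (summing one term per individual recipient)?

0.78225

r to a half-niece or half-nephew = 1/8 (half-aunt/uncle↔niece/nephew: one path of length 3: r = (1/2)^3 = 1/8).
r to a double first cousin = 0.25 (double first cousins share both grandparent pairs — four paths of length 4: r = 4·(1/2)^4 = 1/4).
r to a full niece or nephew = 0.25 (full aunt/uncle↔niece/nephew: two paths of length 3 through the shared grandparent pair: r = 2·(1/2)^3 = 1/4).
Summing one r·B term per recipient: 1·0.125·0.114 + 3·0.25·0.547 + 3·0.25·0.477 = 0.78225.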